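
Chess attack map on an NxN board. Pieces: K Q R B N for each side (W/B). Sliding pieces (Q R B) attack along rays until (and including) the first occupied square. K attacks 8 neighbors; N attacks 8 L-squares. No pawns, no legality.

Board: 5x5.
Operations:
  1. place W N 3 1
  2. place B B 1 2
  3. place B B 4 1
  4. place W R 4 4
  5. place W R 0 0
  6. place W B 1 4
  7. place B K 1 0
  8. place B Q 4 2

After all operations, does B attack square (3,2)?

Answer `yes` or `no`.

Op 1: place WN@(3,1)
Op 2: place BB@(1,2)
Op 3: place BB@(4,1)
Op 4: place WR@(4,4)
Op 5: place WR@(0,0)
Op 6: place WB@(1,4)
Op 7: place BK@(1,0)
Op 8: place BQ@(4,2)
Per-piece attacks for B:
  BK@(1,0): attacks (1,1) (2,0) (0,0) (2,1) (0,1)
  BB@(1,2): attacks (2,3) (3,4) (2,1) (3,0) (0,3) (0,1)
  BB@(4,1): attacks (3,2) (2,3) (1,4) (3,0) [ray(-1,1) blocked at (1,4)]
  BQ@(4,2): attacks (4,3) (4,4) (4,1) (3,2) (2,2) (1,2) (3,3) (2,4) (3,1) [ray(0,1) blocked at (4,4); ray(0,-1) blocked at (4,1); ray(-1,0) blocked at (1,2); ray(-1,-1) blocked at (3,1)]
B attacks (3,2): yes

Answer: yes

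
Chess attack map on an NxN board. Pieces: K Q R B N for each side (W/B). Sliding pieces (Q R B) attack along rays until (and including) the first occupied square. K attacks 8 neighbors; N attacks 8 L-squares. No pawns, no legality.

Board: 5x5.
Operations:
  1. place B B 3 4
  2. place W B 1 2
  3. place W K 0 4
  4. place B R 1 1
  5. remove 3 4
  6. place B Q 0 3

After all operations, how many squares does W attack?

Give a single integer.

Answer: 8

Derivation:
Op 1: place BB@(3,4)
Op 2: place WB@(1,2)
Op 3: place WK@(0,4)
Op 4: place BR@(1,1)
Op 5: remove (3,4)
Op 6: place BQ@(0,3)
Per-piece attacks for W:
  WK@(0,4): attacks (0,3) (1,4) (1,3)
  WB@(1,2): attacks (2,3) (3,4) (2,1) (3,0) (0,3) (0,1) [ray(-1,1) blocked at (0,3)]
Union (8 distinct): (0,1) (0,3) (1,3) (1,4) (2,1) (2,3) (3,0) (3,4)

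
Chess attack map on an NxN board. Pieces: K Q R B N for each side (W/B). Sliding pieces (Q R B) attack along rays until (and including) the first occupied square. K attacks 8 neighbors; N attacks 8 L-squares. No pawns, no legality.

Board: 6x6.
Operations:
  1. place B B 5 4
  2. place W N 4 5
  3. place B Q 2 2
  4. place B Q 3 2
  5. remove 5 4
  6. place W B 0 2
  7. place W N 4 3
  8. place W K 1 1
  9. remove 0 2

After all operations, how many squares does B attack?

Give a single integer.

Answer: 28

Derivation:
Op 1: place BB@(5,4)
Op 2: place WN@(4,5)
Op 3: place BQ@(2,2)
Op 4: place BQ@(3,2)
Op 5: remove (5,4)
Op 6: place WB@(0,2)
Op 7: place WN@(4,3)
Op 8: place WK@(1,1)
Op 9: remove (0,2)
Per-piece attacks for B:
  BQ@(2,2): attacks (2,3) (2,4) (2,5) (2,1) (2,0) (3,2) (1,2) (0,2) (3,3) (4,4) (5,5) (3,1) (4,0) (1,3) (0,4) (1,1) [ray(1,0) blocked at (3,2); ray(-1,-1) blocked at (1,1)]
  BQ@(3,2): attacks (3,3) (3,4) (3,5) (3,1) (3,0) (4,2) (5,2) (2,2) (4,3) (4,1) (5,0) (2,3) (1,4) (0,5) (2,1) (1,0) [ray(-1,0) blocked at (2,2); ray(1,1) blocked at (4,3)]
Union (28 distinct): (0,2) (0,4) (0,5) (1,0) (1,1) (1,2) (1,3) (1,4) (2,0) (2,1) (2,2) (2,3) (2,4) (2,5) (3,0) (3,1) (3,2) (3,3) (3,4) (3,5) (4,0) (4,1) (4,2) (4,3) (4,4) (5,0) (5,2) (5,5)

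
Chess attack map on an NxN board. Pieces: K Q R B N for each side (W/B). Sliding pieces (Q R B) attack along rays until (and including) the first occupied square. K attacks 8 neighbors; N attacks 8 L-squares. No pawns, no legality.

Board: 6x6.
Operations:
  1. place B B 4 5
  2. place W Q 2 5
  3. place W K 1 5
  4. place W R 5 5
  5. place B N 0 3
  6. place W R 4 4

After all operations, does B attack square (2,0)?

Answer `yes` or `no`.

Answer: no

Derivation:
Op 1: place BB@(4,5)
Op 2: place WQ@(2,5)
Op 3: place WK@(1,5)
Op 4: place WR@(5,5)
Op 5: place BN@(0,3)
Op 6: place WR@(4,4)
Per-piece attacks for B:
  BN@(0,3): attacks (1,5) (2,4) (1,1) (2,2)
  BB@(4,5): attacks (5,4) (3,4) (2,3) (1,2) (0,1)
B attacks (2,0): no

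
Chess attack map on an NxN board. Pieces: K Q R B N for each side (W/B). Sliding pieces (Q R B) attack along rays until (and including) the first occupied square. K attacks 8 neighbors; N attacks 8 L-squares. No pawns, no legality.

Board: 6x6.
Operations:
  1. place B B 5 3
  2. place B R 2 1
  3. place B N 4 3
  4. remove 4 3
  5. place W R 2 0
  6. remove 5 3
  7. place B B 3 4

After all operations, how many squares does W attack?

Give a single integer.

Op 1: place BB@(5,3)
Op 2: place BR@(2,1)
Op 3: place BN@(4,3)
Op 4: remove (4,3)
Op 5: place WR@(2,0)
Op 6: remove (5,3)
Op 7: place BB@(3,4)
Per-piece attacks for W:
  WR@(2,0): attacks (2,1) (3,0) (4,0) (5,0) (1,0) (0,0) [ray(0,1) blocked at (2,1)]
Union (6 distinct): (0,0) (1,0) (2,1) (3,0) (4,0) (5,0)

Answer: 6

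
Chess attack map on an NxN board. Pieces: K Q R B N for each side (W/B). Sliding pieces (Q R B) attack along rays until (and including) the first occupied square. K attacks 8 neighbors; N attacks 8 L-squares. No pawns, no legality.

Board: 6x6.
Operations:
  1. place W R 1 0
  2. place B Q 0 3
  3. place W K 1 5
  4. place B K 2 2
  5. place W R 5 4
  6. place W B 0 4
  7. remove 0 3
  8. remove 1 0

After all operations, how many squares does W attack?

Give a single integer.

Answer: 15

Derivation:
Op 1: place WR@(1,0)
Op 2: place BQ@(0,3)
Op 3: place WK@(1,5)
Op 4: place BK@(2,2)
Op 5: place WR@(5,4)
Op 6: place WB@(0,4)
Op 7: remove (0,3)
Op 8: remove (1,0)
Per-piece attacks for W:
  WB@(0,4): attacks (1,5) (1,3) (2,2) [ray(1,1) blocked at (1,5); ray(1,-1) blocked at (2,2)]
  WK@(1,5): attacks (1,4) (2,5) (0,5) (2,4) (0,4)
  WR@(5,4): attacks (5,5) (5,3) (5,2) (5,1) (5,0) (4,4) (3,4) (2,4) (1,4) (0,4) [ray(-1,0) blocked at (0,4)]
Union (15 distinct): (0,4) (0,5) (1,3) (1,4) (1,5) (2,2) (2,4) (2,5) (3,4) (4,4) (5,0) (5,1) (5,2) (5,3) (5,5)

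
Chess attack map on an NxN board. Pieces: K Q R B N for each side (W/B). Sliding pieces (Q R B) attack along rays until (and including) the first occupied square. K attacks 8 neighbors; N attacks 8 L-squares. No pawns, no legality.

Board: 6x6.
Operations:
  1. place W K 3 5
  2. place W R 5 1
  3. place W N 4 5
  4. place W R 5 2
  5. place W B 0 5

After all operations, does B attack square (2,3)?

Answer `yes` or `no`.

Answer: no

Derivation:
Op 1: place WK@(3,5)
Op 2: place WR@(5,1)
Op 3: place WN@(4,5)
Op 4: place WR@(5,2)
Op 5: place WB@(0,5)
Per-piece attacks for B:
B attacks (2,3): no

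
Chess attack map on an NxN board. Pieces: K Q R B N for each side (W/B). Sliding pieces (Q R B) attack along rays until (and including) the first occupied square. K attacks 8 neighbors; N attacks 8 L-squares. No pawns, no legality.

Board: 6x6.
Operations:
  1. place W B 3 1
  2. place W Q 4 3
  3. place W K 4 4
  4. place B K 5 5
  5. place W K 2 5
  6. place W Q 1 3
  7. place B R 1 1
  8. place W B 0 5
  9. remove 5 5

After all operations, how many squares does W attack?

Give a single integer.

Answer: 31

Derivation:
Op 1: place WB@(3,1)
Op 2: place WQ@(4,3)
Op 3: place WK@(4,4)
Op 4: place BK@(5,5)
Op 5: place WK@(2,5)
Op 6: place WQ@(1,3)
Op 7: place BR@(1,1)
Op 8: place WB@(0,5)
Op 9: remove (5,5)
Per-piece attacks for W:
  WB@(0,5): attacks (1,4) (2,3) (3,2) (4,1) (5,0)
  WQ@(1,3): attacks (1,4) (1,5) (1,2) (1,1) (2,3) (3,3) (4,3) (0,3) (2,4) (3,5) (2,2) (3,1) (0,4) (0,2) [ray(0,-1) blocked at (1,1); ray(1,0) blocked at (4,3); ray(1,-1) blocked at (3,1)]
  WK@(2,5): attacks (2,4) (3,5) (1,5) (3,4) (1,4)
  WB@(3,1): attacks (4,2) (5,3) (4,0) (2,2) (1,3) (2,0) [ray(-1,1) blocked at (1,3)]
  WQ@(4,3): attacks (4,4) (4,2) (4,1) (4,0) (5,3) (3,3) (2,3) (1,3) (5,4) (5,2) (3,4) (2,5) (3,2) (2,1) (1,0) [ray(0,1) blocked at (4,4); ray(-1,0) blocked at (1,3); ray(-1,1) blocked at (2,5)]
  WK@(4,4): attacks (4,5) (4,3) (5,4) (3,4) (5,5) (5,3) (3,5) (3,3)
Union (31 distinct): (0,2) (0,3) (0,4) (1,0) (1,1) (1,2) (1,3) (1,4) (1,5) (2,0) (2,1) (2,2) (2,3) (2,4) (2,5) (3,1) (3,2) (3,3) (3,4) (3,5) (4,0) (4,1) (4,2) (4,3) (4,4) (4,5) (5,0) (5,2) (5,3) (5,4) (5,5)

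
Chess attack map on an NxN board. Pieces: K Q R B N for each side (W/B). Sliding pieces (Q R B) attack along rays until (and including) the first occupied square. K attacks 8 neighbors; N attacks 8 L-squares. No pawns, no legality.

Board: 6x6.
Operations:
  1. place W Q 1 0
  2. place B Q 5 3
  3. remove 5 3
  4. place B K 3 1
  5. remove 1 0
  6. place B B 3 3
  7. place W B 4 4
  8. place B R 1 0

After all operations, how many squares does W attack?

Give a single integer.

Op 1: place WQ@(1,0)
Op 2: place BQ@(5,3)
Op 3: remove (5,3)
Op 4: place BK@(3,1)
Op 5: remove (1,0)
Op 6: place BB@(3,3)
Op 7: place WB@(4,4)
Op 8: place BR@(1,0)
Per-piece attacks for W:
  WB@(4,4): attacks (5,5) (5,3) (3,5) (3,3) [ray(-1,-1) blocked at (3,3)]
Union (4 distinct): (3,3) (3,5) (5,3) (5,5)

Answer: 4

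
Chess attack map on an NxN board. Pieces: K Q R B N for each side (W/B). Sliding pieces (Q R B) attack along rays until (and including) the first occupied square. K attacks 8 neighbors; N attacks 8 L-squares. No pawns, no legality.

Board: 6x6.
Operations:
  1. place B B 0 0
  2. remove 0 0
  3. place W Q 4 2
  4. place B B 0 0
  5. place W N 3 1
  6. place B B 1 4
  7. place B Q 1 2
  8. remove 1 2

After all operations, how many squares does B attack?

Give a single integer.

Op 1: place BB@(0,0)
Op 2: remove (0,0)
Op 3: place WQ@(4,2)
Op 4: place BB@(0,0)
Op 5: place WN@(3,1)
Op 6: place BB@(1,4)
Op 7: place BQ@(1,2)
Op 8: remove (1,2)
Per-piece attacks for B:
  BB@(0,0): attacks (1,1) (2,2) (3,3) (4,4) (5,5)
  BB@(1,4): attacks (2,5) (2,3) (3,2) (4,1) (5,0) (0,5) (0,3)
Union (12 distinct): (0,3) (0,5) (1,1) (2,2) (2,3) (2,5) (3,2) (3,3) (4,1) (4,4) (5,0) (5,5)

Answer: 12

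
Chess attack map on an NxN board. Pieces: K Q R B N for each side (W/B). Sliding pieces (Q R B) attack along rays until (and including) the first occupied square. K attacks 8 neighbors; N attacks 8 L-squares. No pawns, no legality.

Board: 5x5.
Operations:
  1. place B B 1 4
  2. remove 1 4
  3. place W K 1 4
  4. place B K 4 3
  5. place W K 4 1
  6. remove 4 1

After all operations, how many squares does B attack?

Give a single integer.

Op 1: place BB@(1,4)
Op 2: remove (1,4)
Op 3: place WK@(1,4)
Op 4: place BK@(4,3)
Op 5: place WK@(4,1)
Op 6: remove (4,1)
Per-piece attacks for B:
  BK@(4,3): attacks (4,4) (4,2) (3,3) (3,4) (3,2)
Union (5 distinct): (3,2) (3,3) (3,4) (4,2) (4,4)

Answer: 5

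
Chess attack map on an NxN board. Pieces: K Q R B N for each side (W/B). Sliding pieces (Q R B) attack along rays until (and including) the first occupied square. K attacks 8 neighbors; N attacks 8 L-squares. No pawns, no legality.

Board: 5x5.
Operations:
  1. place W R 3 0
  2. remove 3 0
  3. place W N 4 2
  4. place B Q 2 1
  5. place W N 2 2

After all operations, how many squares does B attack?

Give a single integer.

Answer: 12

Derivation:
Op 1: place WR@(3,0)
Op 2: remove (3,0)
Op 3: place WN@(4,2)
Op 4: place BQ@(2,1)
Op 5: place WN@(2,2)
Per-piece attacks for B:
  BQ@(2,1): attacks (2,2) (2,0) (3,1) (4,1) (1,1) (0,1) (3,2) (4,3) (3,0) (1,2) (0,3) (1,0) [ray(0,1) blocked at (2,2)]
Union (12 distinct): (0,1) (0,3) (1,0) (1,1) (1,2) (2,0) (2,2) (3,0) (3,1) (3,2) (4,1) (4,3)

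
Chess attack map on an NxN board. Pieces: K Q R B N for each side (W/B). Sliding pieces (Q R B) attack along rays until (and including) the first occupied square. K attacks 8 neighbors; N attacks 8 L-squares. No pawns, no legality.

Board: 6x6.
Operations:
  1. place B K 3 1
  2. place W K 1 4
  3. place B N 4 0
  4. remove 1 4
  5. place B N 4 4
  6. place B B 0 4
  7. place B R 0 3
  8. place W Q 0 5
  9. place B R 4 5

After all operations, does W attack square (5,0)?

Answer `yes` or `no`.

Answer: yes

Derivation:
Op 1: place BK@(3,1)
Op 2: place WK@(1,4)
Op 3: place BN@(4,0)
Op 4: remove (1,4)
Op 5: place BN@(4,4)
Op 6: place BB@(0,4)
Op 7: place BR@(0,3)
Op 8: place WQ@(0,5)
Op 9: place BR@(4,5)
Per-piece attacks for W:
  WQ@(0,5): attacks (0,4) (1,5) (2,5) (3,5) (4,5) (1,4) (2,3) (3,2) (4,1) (5,0) [ray(0,-1) blocked at (0,4); ray(1,0) blocked at (4,5)]
W attacks (5,0): yes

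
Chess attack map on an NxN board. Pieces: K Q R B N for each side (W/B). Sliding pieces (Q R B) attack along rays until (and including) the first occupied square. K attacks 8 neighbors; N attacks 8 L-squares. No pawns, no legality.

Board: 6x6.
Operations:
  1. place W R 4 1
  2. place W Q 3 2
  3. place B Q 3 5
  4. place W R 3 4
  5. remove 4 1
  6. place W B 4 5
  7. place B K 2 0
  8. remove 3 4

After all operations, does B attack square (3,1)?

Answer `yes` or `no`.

Answer: yes

Derivation:
Op 1: place WR@(4,1)
Op 2: place WQ@(3,2)
Op 3: place BQ@(3,5)
Op 4: place WR@(3,4)
Op 5: remove (4,1)
Op 6: place WB@(4,5)
Op 7: place BK@(2,0)
Op 8: remove (3,4)
Per-piece attacks for B:
  BK@(2,0): attacks (2,1) (3,0) (1,0) (3,1) (1,1)
  BQ@(3,5): attacks (3,4) (3,3) (3,2) (4,5) (2,5) (1,5) (0,5) (4,4) (5,3) (2,4) (1,3) (0,2) [ray(0,-1) blocked at (3,2); ray(1,0) blocked at (4,5)]
B attacks (3,1): yes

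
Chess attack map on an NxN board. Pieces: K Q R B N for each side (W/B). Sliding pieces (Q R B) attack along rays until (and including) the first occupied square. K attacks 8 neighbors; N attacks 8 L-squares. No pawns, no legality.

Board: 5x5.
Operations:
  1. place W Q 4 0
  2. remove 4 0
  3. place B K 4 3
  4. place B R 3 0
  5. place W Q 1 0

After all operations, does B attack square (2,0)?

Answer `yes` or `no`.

Answer: yes

Derivation:
Op 1: place WQ@(4,0)
Op 2: remove (4,0)
Op 3: place BK@(4,3)
Op 4: place BR@(3,0)
Op 5: place WQ@(1,0)
Per-piece attacks for B:
  BR@(3,0): attacks (3,1) (3,2) (3,3) (3,4) (4,0) (2,0) (1,0) [ray(-1,0) blocked at (1,0)]
  BK@(4,3): attacks (4,4) (4,2) (3,3) (3,4) (3,2)
B attacks (2,0): yes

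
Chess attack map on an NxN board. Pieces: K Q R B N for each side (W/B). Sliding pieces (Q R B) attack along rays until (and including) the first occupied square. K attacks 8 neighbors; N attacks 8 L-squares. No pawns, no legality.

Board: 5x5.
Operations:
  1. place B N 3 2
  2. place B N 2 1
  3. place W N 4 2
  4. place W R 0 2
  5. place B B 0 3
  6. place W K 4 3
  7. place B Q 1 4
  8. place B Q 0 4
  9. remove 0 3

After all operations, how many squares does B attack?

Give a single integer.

Answer: 20

Derivation:
Op 1: place BN@(3,2)
Op 2: place BN@(2,1)
Op 3: place WN@(4,2)
Op 4: place WR@(0,2)
Op 5: place BB@(0,3)
Op 6: place WK@(4,3)
Op 7: place BQ@(1,4)
Op 8: place BQ@(0,4)
Op 9: remove (0,3)
Per-piece attacks for B:
  BQ@(0,4): attacks (0,3) (0,2) (1,4) (1,3) (2,2) (3,1) (4,0) [ray(0,-1) blocked at (0,2); ray(1,0) blocked at (1,4)]
  BQ@(1,4): attacks (1,3) (1,2) (1,1) (1,0) (2,4) (3,4) (4,4) (0,4) (2,3) (3,2) (0,3) [ray(-1,0) blocked at (0,4); ray(1,-1) blocked at (3,2)]
  BN@(2,1): attacks (3,3) (4,2) (1,3) (0,2) (4,0) (0,0)
  BN@(3,2): attacks (4,4) (2,4) (1,3) (4,0) (2,0) (1,1)
Union (20 distinct): (0,0) (0,2) (0,3) (0,4) (1,0) (1,1) (1,2) (1,3) (1,4) (2,0) (2,2) (2,3) (2,4) (3,1) (3,2) (3,3) (3,4) (4,0) (4,2) (4,4)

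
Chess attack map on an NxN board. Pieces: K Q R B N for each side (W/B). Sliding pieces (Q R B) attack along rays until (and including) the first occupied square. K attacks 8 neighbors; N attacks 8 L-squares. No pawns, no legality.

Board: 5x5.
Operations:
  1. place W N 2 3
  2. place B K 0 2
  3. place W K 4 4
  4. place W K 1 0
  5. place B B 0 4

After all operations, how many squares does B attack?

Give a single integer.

Answer: 8

Derivation:
Op 1: place WN@(2,3)
Op 2: place BK@(0,2)
Op 3: place WK@(4,4)
Op 4: place WK@(1,0)
Op 5: place BB@(0,4)
Per-piece attacks for B:
  BK@(0,2): attacks (0,3) (0,1) (1,2) (1,3) (1,1)
  BB@(0,4): attacks (1,3) (2,2) (3,1) (4,0)
Union (8 distinct): (0,1) (0,3) (1,1) (1,2) (1,3) (2,2) (3,1) (4,0)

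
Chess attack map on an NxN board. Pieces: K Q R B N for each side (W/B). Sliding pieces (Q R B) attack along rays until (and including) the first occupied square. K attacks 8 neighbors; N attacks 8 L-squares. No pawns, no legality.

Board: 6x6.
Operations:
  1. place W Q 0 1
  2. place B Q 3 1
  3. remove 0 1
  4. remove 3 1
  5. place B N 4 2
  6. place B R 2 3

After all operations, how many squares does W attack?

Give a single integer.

Answer: 0

Derivation:
Op 1: place WQ@(0,1)
Op 2: place BQ@(3,1)
Op 3: remove (0,1)
Op 4: remove (3,1)
Op 5: place BN@(4,2)
Op 6: place BR@(2,3)
Per-piece attacks for W:
Union (0 distinct): (none)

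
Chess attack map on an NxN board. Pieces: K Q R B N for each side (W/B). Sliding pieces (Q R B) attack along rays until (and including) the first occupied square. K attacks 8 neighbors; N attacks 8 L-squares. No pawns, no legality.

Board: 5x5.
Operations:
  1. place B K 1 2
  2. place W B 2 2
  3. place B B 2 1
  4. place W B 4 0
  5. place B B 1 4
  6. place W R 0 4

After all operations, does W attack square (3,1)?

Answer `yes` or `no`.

Op 1: place BK@(1,2)
Op 2: place WB@(2,2)
Op 3: place BB@(2,1)
Op 4: place WB@(4,0)
Op 5: place BB@(1,4)
Op 6: place WR@(0,4)
Per-piece attacks for W:
  WR@(0,4): attacks (0,3) (0,2) (0,1) (0,0) (1,4) [ray(1,0) blocked at (1,4)]
  WB@(2,2): attacks (3,3) (4,4) (3,1) (4,0) (1,3) (0,4) (1,1) (0,0) [ray(1,-1) blocked at (4,0); ray(-1,1) blocked at (0,4)]
  WB@(4,0): attacks (3,1) (2,2) [ray(-1,1) blocked at (2,2)]
W attacks (3,1): yes

Answer: yes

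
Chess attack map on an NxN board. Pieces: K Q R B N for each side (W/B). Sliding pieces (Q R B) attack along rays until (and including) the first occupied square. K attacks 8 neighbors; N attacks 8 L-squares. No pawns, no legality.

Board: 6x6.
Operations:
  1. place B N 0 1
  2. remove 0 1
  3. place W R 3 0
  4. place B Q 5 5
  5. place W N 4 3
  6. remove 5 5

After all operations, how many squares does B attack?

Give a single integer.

Op 1: place BN@(0,1)
Op 2: remove (0,1)
Op 3: place WR@(3,0)
Op 4: place BQ@(5,5)
Op 5: place WN@(4,3)
Op 6: remove (5,5)
Per-piece attacks for B:
Union (0 distinct): (none)

Answer: 0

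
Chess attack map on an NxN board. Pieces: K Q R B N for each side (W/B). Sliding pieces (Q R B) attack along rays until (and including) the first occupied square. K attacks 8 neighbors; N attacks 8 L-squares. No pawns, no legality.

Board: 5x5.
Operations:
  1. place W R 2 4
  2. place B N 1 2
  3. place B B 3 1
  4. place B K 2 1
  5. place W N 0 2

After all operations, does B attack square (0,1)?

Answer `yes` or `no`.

Answer: no

Derivation:
Op 1: place WR@(2,4)
Op 2: place BN@(1,2)
Op 3: place BB@(3,1)
Op 4: place BK@(2,1)
Op 5: place WN@(0,2)
Per-piece attacks for B:
  BN@(1,2): attacks (2,4) (3,3) (0,4) (2,0) (3,1) (0,0)
  BK@(2,1): attacks (2,2) (2,0) (3,1) (1,1) (3,2) (3,0) (1,2) (1,0)
  BB@(3,1): attacks (4,2) (4,0) (2,2) (1,3) (0,4) (2,0)
B attacks (0,1): no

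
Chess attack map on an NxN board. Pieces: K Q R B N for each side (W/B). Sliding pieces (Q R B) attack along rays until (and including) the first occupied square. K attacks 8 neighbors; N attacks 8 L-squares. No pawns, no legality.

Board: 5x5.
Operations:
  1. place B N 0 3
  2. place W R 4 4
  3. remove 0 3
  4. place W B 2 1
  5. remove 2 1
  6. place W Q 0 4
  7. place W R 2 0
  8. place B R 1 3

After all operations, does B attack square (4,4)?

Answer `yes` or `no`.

Op 1: place BN@(0,3)
Op 2: place WR@(4,4)
Op 3: remove (0,3)
Op 4: place WB@(2,1)
Op 5: remove (2,1)
Op 6: place WQ@(0,4)
Op 7: place WR@(2,0)
Op 8: place BR@(1,3)
Per-piece attacks for B:
  BR@(1,3): attacks (1,4) (1,2) (1,1) (1,0) (2,3) (3,3) (4,3) (0,3)
B attacks (4,4): no

Answer: no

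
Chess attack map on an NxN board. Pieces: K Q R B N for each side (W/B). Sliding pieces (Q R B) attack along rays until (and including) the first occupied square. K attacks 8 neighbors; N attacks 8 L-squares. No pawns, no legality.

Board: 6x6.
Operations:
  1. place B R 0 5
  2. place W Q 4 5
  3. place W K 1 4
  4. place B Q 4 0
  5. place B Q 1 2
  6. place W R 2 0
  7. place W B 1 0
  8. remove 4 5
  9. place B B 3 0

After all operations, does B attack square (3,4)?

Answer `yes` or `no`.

Op 1: place BR@(0,5)
Op 2: place WQ@(4,5)
Op 3: place WK@(1,4)
Op 4: place BQ@(4,0)
Op 5: place BQ@(1,2)
Op 6: place WR@(2,0)
Op 7: place WB@(1,0)
Op 8: remove (4,5)
Op 9: place BB@(3,0)
Per-piece attacks for B:
  BR@(0,5): attacks (0,4) (0,3) (0,2) (0,1) (0,0) (1,5) (2,5) (3,5) (4,5) (5,5)
  BQ@(1,2): attacks (1,3) (1,4) (1,1) (1,0) (2,2) (3,2) (4,2) (5,2) (0,2) (2,3) (3,4) (4,5) (2,1) (3,0) (0,3) (0,1) [ray(0,1) blocked at (1,4); ray(0,-1) blocked at (1,0); ray(1,-1) blocked at (3,0)]
  BB@(3,0): attacks (4,1) (5,2) (2,1) (1,2) [ray(-1,1) blocked at (1,2)]
  BQ@(4,0): attacks (4,1) (4,2) (4,3) (4,4) (4,5) (5,0) (3,0) (5,1) (3,1) (2,2) (1,3) (0,4) [ray(-1,0) blocked at (3,0)]
B attacks (3,4): yes

Answer: yes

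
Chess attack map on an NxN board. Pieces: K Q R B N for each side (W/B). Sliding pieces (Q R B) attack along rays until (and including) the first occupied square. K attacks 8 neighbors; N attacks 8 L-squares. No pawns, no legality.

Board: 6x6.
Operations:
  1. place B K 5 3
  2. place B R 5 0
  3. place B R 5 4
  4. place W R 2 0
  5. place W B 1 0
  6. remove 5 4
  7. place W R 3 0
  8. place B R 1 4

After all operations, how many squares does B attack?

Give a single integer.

Op 1: place BK@(5,3)
Op 2: place BR@(5,0)
Op 3: place BR@(5,4)
Op 4: place WR@(2,0)
Op 5: place WB@(1,0)
Op 6: remove (5,4)
Op 7: place WR@(3,0)
Op 8: place BR@(1,4)
Per-piece attacks for B:
  BR@(1,4): attacks (1,5) (1,3) (1,2) (1,1) (1,0) (2,4) (3,4) (4,4) (5,4) (0,4) [ray(0,-1) blocked at (1,0)]
  BR@(5,0): attacks (5,1) (5,2) (5,3) (4,0) (3,0) [ray(0,1) blocked at (5,3); ray(-1,0) blocked at (3,0)]
  BK@(5,3): attacks (5,4) (5,2) (4,3) (4,4) (4,2)
Union (17 distinct): (0,4) (1,0) (1,1) (1,2) (1,3) (1,5) (2,4) (3,0) (3,4) (4,0) (4,2) (4,3) (4,4) (5,1) (5,2) (5,3) (5,4)

Answer: 17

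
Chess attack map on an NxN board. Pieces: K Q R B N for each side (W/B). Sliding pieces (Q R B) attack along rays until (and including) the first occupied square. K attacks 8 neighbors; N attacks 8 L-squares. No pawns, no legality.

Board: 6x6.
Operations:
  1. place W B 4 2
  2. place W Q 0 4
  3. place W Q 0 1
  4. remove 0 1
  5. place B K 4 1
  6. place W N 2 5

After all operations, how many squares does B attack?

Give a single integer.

Answer: 8

Derivation:
Op 1: place WB@(4,2)
Op 2: place WQ@(0,4)
Op 3: place WQ@(0,1)
Op 4: remove (0,1)
Op 5: place BK@(4,1)
Op 6: place WN@(2,5)
Per-piece attacks for B:
  BK@(4,1): attacks (4,2) (4,0) (5,1) (3,1) (5,2) (5,0) (3,2) (3,0)
Union (8 distinct): (3,0) (3,1) (3,2) (4,0) (4,2) (5,0) (5,1) (5,2)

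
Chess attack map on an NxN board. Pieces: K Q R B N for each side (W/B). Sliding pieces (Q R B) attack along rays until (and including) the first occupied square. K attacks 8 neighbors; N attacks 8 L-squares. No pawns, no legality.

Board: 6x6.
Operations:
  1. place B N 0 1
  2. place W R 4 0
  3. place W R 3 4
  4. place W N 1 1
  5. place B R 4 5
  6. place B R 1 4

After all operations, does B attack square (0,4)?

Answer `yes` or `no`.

Op 1: place BN@(0,1)
Op 2: place WR@(4,0)
Op 3: place WR@(3,4)
Op 4: place WN@(1,1)
Op 5: place BR@(4,5)
Op 6: place BR@(1,4)
Per-piece attacks for B:
  BN@(0,1): attacks (1,3) (2,2) (2,0)
  BR@(1,4): attacks (1,5) (1,3) (1,2) (1,1) (2,4) (3,4) (0,4) [ray(0,-1) blocked at (1,1); ray(1,0) blocked at (3,4)]
  BR@(4,5): attacks (4,4) (4,3) (4,2) (4,1) (4,0) (5,5) (3,5) (2,5) (1,5) (0,5) [ray(0,-1) blocked at (4,0)]
B attacks (0,4): yes

Answer: yes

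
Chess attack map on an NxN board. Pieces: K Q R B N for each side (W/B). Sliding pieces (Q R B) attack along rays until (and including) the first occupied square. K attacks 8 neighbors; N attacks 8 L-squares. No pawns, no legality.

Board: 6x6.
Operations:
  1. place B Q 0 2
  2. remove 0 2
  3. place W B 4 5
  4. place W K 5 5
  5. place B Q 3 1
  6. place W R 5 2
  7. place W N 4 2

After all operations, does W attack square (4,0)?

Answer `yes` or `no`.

Op 1: place BQ@(0,2)
Op 2: remove (0,2)
Op 3: place WB@(4,5)
Op 4: place WK@(5,5)
Op 5: place BQ@(3,1)
Op 6: place WR@(5,2)
Op 7: place WN@(4,2)
Per-piece attacks for W:
  WN@(4,2): attacks (5,4) (3,4) (2,3) (5,0) (3,0) (2,1)
  WB@(4,5): attacks (5,4) (3,4) (2,3) (1,2) (0,1)
  WR@(5,2): attacks (5,3) (5,4) (5,5) (5,1) (5,0) (4,2) [ray(0,1) blocked at (5,5); ray(-1,0) blocked at (4,2)]
  WK@(5,5): attacks (5,4) (4,5) (4,4)
W attacks (4,0): no

Answer: no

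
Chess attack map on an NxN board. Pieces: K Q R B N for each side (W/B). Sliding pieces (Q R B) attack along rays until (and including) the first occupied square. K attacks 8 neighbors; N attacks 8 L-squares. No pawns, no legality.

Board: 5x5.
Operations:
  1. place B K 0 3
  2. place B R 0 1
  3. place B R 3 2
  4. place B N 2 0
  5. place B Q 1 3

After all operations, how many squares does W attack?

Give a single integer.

Op 1: place BK@(0,3)
Op 2: place BR@(0,1)
Op 3: place BR@(3,2)
Op 4: place BN@(2,0)
Op 5: place BQ@(1,3)
Per-piece attacks for W:
Union (0 distinct): (none)

Answer: 0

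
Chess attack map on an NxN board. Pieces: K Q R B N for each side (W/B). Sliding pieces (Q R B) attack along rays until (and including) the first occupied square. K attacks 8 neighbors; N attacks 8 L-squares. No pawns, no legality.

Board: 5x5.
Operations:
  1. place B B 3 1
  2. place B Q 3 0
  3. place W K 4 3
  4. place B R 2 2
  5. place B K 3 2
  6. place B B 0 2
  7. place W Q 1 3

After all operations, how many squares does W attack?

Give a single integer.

Answer: 16

Derivation:
Op 1: place BB@(3,1)
Op 2: place BQ@(3,0)
Op 3: place WK@(4,3)
Op 4: place BR@(2,2)
Op 5: place BK@(3,2)
Op 6: place BB@(0,2)
Op 7: place WQ@(1,3)
Per-piece attacks for W:
  WQ@(1,3): attacks (1,4) (1,2) (1,1) (1,0) (2,3) (3,3) (4,3) (0,3) (2,4) (2,2) (0,4) (0,2) [ray(1,0) blocked at (4,3); ray(1,-1) blocked at (2,2); ray(-1,-1) blocked at (0,2)]
  WK@(4,3): attacks (4,4) (4,2) (3,3) (3,4) (3,2)
Union (16 distinct): (0,2) (0,3) (0,4) (1,0) (1,1) (1,2) (1,4) (2,2) (2,3) (2,4) (3,2) (3,3) (3,4) (4,2) (4,3) (4,4)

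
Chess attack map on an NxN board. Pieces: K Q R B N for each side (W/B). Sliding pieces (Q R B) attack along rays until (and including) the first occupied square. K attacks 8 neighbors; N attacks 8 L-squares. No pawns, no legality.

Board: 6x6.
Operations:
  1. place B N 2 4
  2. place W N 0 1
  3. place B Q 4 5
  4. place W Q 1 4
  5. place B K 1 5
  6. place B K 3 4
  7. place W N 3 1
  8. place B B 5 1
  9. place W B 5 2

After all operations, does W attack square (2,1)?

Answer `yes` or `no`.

Op 1: place BN@(2,4)
Op 2: place WN@(0,1)
Op 3: place BQ@(4,5)
Op 4: place WQ@(1,4)
Op 5: place BK@(1,5)
Op 6: place BK@(3,4)
Op 7: place WN@(3,1)
Op 8: place BB@(5,1)
Op 9: place WB@(5,2)
Per-piece attacks for W:
  WN@(0,1): attacks (1,3) (2,2) (2,0)
  WQ@(1,4): attacks (1,5) (1,3) (1,2) (1,1) (1,0) (2,4) (0,4) (2,5) (2,3) (3,2) (4,1) (5,0) (0,5) (0,3) [ray(0,1) blocked at (1,5); ray(1,0) blocked at (2,4)]
  WN@(3,1): attacks (4,3) (5,2) (2,3) (1,2) (5,0) (1,0)
  WB@(5,2): attacks (4,3) (3,4) (4,1) (3,0) [ray(-1,1) blocked at (3,4)]
W attacks (2,1): no

Answer: no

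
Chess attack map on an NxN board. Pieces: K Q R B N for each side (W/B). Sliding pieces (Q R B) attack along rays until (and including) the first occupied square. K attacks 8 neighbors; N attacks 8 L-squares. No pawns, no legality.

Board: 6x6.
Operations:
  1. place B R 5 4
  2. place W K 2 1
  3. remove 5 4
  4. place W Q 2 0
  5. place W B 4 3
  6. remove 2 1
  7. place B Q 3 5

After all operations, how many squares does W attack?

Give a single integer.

Op 1: place BR@(5,4)
Op 2: place WK@(2,1)
Op 3: remove (5,4)
Op 4: place WQ@(2,0)
Op 5: place WB@(4,3)
Op 6: remove (2,1)
Op 7: place BQ@(3,5)
Per-piece attacks for W:
  WQ@(2,0): attacks (2,1) (2,2) (2,3) (2,4) (2,5) (3,0) (4,0) (5,0) (1,0) (0,0) (3,1) (4,2) (5,3) (1,1) (0,2)
  WB@(4,3): attacks (5,4) (5,2) (3,4) (2,5) (3,2) (2,1) (1,0)
Union (19 distinct): (0,0) (0,2) (1,0) (1,1) (2,1) (2,2) (2,3) (2,4) (2,5) (3,0) (3,1) (3,2) (3,4) (4,0) (4,2) (5,0) (5,2) (5,3) (5,4)

Answer: 19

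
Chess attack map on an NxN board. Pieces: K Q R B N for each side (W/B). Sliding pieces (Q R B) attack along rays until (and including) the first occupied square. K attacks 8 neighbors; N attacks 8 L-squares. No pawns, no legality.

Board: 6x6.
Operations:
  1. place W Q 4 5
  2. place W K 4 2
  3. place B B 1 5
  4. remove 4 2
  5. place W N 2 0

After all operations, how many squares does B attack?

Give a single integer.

Op 1: place WQ@(4,5)
Op 2: place WK@(4,2)
Op 3: place BB@(1,5)
Op 4: remove (4,2)
Op 5: place WN@(2,0)
Per-piece attacks for B:
  BB@(1,5): attacks (2,4) (3,3) (4,2) (5,1) (0,4)
Union (5 distinct): (0,4) (2,4) (3,3) (4,2) (5,1)

Answer: 5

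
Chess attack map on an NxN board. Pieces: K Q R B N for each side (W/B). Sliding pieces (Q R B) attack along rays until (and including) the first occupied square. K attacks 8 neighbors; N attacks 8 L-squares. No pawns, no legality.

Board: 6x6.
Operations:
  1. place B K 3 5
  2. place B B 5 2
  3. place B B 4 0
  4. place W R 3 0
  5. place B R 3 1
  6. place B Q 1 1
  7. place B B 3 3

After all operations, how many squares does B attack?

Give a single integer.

Answer: 26

Derivation:
Op 1: place BK@(3,5)
Op 2: place BB@(5,2)
Op 3: place BB@(4,0)
Op 4: place WR@(3,0)
Op 5: place BR@(3,1)
Op 6: place BQ@(1,1)
Op 7: place BB@(3,3)
Per-piece attacks for B:
  BQ@(1,1): attacks (1,2) (1,3) (1,4) (1,5) (1,0) (2,1) (3,1) (0,1) (2,2) (3,3) (2,0) (0,2) (0,0) [ray(1,0) blocked at (3,1); ray(1,1) blocked at (3,3)]
  BR@(3,1): attacks (3,2) (3,3) (3,0) (4,1) (5,1) (2,1) (1,1) [ray(0,1) blocked at (3,3); ray(0,-1) blocked at (3,0); ray(-1,0) blocked at (1,1)]
  BB@(3,3): attacks (4,4) (5,5) (4,2) (5,1) (2,4) (1,5) (2,2) (1,1) [ray(-1,-1) blocked at (1,1)]
  BK@(3,5): attacks (3,4) (4,5) (2,5) (4,4) (2,4)
  BB@(4,0): attacks (5,1) (3,1) [ray(-1,1) blocked at (3,1)]
  BB@(5,2): attacks (4,3) (3,4) (2,5) (4,1) (3,0) [ray(-1,-1) blocked at (3,0)]
Union (26 distinct): (0,0) (0,1) (0,2) (1,0) (1,1) (1,2) (1,3) (1,4) (1,5) (2,0) (2,1) (2,2) (2,4) (2,5) (3,0) (3,1) (3,2) (3,3) (3,4) (4,1) (4,2) (4,3) (4,4) (4,5) (5,1) (5,5)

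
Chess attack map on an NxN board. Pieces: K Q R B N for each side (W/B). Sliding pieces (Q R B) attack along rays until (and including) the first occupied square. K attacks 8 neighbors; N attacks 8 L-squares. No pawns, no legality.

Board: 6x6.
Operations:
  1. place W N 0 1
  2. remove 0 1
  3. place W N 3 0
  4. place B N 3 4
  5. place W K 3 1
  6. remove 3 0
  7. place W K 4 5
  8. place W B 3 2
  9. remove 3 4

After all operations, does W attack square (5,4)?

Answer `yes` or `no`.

Op 1: place WN@(0,1)
Op 2: remove (0,1)
Op 3: place WN@(3,0)
Op 4: place BN@(3,4)
Op 5: place WK@(3,1)
Op 6: remove (3,0)
Op 7: place WK@(4,5)
Op 8: place WB@(3,2)
Op 9: remove (3,4)
Per-piece attacks for W:
  WK@(3,1): attacks (3,2) (3,0) (4,1) (2,1) (4,2) (4,0) (2,2) (2,0)
  WB@(3,2): attacks (4,3) (5,4) (4,1) (5,0) (2,3) (1,4) (0,5) (2,1) (1,0)
  WK@(4,5): attacks (4,4) (5,5) (3,5) (5,4) (3,4)
W attacks (5,4): yes

Answer: yes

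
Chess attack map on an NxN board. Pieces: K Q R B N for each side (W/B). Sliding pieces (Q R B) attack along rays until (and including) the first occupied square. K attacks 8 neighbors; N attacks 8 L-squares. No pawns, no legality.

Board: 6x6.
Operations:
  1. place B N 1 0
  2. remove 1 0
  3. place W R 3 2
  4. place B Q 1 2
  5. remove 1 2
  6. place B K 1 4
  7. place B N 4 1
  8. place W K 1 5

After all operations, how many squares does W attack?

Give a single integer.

Op 1: place BN@(1,0)
Op 2: remove (1,0)
Op 3: place WR@(3,2)
Op 4: place BQ@(1,2)
Op 5: remove (1,2)
Op 6: place BK@(1,4)
Op 7: place BN@(4,1)
Op 8: place WK@(1,5)
Per-piece attacks for W:
  WK@(1,5): attacks (1,4) (2,5) (0,5) (2,4) (0,4)
  WR@(3,2): attacks (3,3) (3,4) (3,5) (3,1) (3,0) (4,2) (5,2) (2,2) (1,2) (0,2)
Union (15 distinct): (0,2) (0,4) (0,5) (1,2) (1,4) (2,2) (2,4) (2,5) (3,0) (3,1) (3,3) (3,4) (3,5) (4,2) (5,2)

Answer: 15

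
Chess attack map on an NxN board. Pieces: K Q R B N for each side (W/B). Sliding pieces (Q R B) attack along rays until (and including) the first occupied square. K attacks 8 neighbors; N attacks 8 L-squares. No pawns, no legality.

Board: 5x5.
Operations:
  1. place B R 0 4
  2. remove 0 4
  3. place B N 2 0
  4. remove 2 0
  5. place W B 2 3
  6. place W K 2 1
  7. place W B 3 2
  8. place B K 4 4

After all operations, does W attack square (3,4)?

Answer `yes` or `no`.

Answer: yes

Derivation:
Op 1: place BR@(0,4)
Op 2: remove (0,4)
Op 3: place BN@(2,0)
Op 4: remove (2,0)
Op 5: place WB@(2,3)
Op 6: place WK@(2,1)
Op 7: place WB@(3,2)
Op 8: place BK@(4,4)
Per-piece attacks for W:
  WK@(2,1): attacks (2,2) (2,0) (3,1) (1,1) (3,2) (3,0) (1,2) (1,0)
  WB@(2,3): attacks (3,4) (3,2) (1,4) (1,2) (0,1) [ray(1,-1) blocked at (3,2)]
  WB@(3,2): attacks (4,3) (4,1) (2,3) (2,1) [ray(-1,1) blocked at (2,3); ray(-1,-1) blocked at (2,1)]
W attacks (3,4): yes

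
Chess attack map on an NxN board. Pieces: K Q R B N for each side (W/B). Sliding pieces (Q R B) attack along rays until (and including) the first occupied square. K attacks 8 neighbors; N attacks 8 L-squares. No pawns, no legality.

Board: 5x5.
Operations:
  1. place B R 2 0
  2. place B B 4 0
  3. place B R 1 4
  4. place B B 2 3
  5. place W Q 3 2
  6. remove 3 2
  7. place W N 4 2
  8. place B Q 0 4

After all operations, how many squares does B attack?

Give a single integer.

Answer: 21

Derivation:
Op 1: place BR@(2,0)
Op 2: place BB@(4,0)
Op 3: place BR@(1,4)
Op 4: place BB@(2,3)
Op 5: place WQ@(3,2)
Op 6: remove (3,2)
Op 7: place WN@(4,2)
Op 8: place BQ@(0,4)
Per-piece attacks for B:
  BQ@(0,4): attacks (0,3) (0,2) (0,1) (0,0) (1,4) (1,3) (2,2) (3,1) (4,0) [ray(1,0) blocked at (1,4); ray(1,-1) blocked at (4,0)]
  BR@(1,4): attacks (1,3) (1,2) (1,1) (1,0) (2,4) (3,4) (4,4) (0,4) [ray(-1,0) blocked at (0,4)]
  BR@(2,0): attacks (2,1) (2,2) (2,3) (3,0) (4,0) (1,0) (0,0) [ray(0,1) blocked at (2,3); ray(1,0) blocked at (4,0)]
  BB@(2,3): attacks (3,4) (3,2) (4,1) (1,4) (1,2) (0,1) [ray(-1,1) blocked at (1,4)]
  BB@(4,0): attacks (3,1) (2,2) (1,3) (0,4) [ray(-1,1) blocked at (0,4)]
Union (21 distinct): (0,0) (0,1) (0,2) (0,3) (0,4) (1,0) (1,1) (1,2) (1,3) (1,4) (2,1) (2,2) (2,3) (2,4) (3,0) (3,1) (3,2) (3,4) (4,0) (4,1) (4,4)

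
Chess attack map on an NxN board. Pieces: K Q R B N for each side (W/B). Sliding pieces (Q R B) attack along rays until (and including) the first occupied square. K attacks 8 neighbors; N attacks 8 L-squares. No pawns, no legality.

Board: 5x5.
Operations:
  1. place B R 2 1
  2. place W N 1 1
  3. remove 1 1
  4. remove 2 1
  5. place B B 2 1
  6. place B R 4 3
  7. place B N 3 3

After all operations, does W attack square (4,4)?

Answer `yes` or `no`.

Answer: no

Derivation:
Op 1: place BR@(2,1)
Op 2: place WN@(1,1)
Op 3: remove (1,1)
Op 4: remove (2,1)
Op 5: place BB@(2,1)
Op 6: place BR@(4,3)
Op 7: place BN@(3,3)
Per-piece attacks for W:
W attacks (4,4): no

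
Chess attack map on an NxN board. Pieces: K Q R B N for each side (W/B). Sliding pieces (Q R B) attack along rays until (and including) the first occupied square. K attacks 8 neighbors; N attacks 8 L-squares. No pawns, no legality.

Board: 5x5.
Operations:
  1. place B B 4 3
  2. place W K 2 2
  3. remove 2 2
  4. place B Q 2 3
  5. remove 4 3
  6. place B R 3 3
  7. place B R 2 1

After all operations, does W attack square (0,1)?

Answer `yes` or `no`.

Op 1: place BB@(4,3)
Op 2: place WK@(2,2)
Op 3: remove (2,2)
Op 4: place BQ@(2,3)
Op 5: remove (4,3)
Op 6: place BR@(3,3)
Op 7: place BR@(2,1)
Per-piece attacks for W:
W attacks (0,1): no

Answer: no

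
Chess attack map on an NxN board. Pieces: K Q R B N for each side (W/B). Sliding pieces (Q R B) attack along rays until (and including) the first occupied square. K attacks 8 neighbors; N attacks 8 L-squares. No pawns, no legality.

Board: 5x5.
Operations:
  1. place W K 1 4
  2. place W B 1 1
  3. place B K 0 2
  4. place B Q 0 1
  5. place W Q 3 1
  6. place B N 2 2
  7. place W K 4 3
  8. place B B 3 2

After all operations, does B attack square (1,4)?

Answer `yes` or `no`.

Answer: yes

Derivation:
Op 1: place WK@(1,4)
Op 2: place WB@(1,1)
Op 3: place BK@(0,2)
Op 4: place BQ@(0,1)
Op 5: place WQ@(3,1)
Op 6: place BN@(2,2)
Op 7: place WK@(4,3)
Op 8: place BB@(3,2)
Per-piece attacks for B:
  BQ@(0,1): attacks (0,2) (0,0) (1,1) (1,2) (2,3) (3,4) (1,0) [ray(0,1) blocked at (0,2); ray(1,0) blocked at (1,1)]
  BK@(0,2): attacks (0,3) (0,1) (1,2) (1,3) (1,1)
  BN@(2,2): attacks (3,4) (4,3) (1,4) (0,3) (3,0) (4,1) (1,0) (0,1)
  BB@(3,2): attacks (4,3) (4,1) (2,3) (1,4) (2,1) (1,0) [ray(1,1) blocked at (4,3); ray(-1,1) blocked at (1,4)]
B attacks (1,4): yes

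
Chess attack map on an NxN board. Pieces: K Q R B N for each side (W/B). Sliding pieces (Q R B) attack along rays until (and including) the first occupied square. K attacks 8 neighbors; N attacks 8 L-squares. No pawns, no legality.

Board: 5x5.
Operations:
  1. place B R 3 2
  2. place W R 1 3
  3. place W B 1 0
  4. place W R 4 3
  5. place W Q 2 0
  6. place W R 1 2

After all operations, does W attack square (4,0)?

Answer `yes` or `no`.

Answer: yes

Derivation:
Op 1: place BR@(3,2)
Op 2: place WR@(1,3)
Op 3: place WB@(1,0)
Op 4: place WR@(4,3)
Op 5: place WQ@(2,0)
Op 6: place WR@(1,2)
Per-piece attacks for W:
  WB@(1,0): attacks (2,1) (3,2) (0,1) [ray(1,1) blocked at (3,2)]
  WR@(1,2): attacks (1,3) (1,1) (1,0) (2,2) (3,2) (0,2) [ray(0,1) blocked at (1,3); ray(0,-1) blocked at (1,0); ray(1,0) blocked at (3,2)]
  WR@(1,3): attacks (1,4) (1,2) (2,3) (3,3) (4,3) (0,3) [ray(0,-1) blocked at (1,2); ray(1,0) blocked at (4,3)]
  WQ@(2,0): attacks (2,1) (2,2) (2,3) (2,4) (3,0) (4,0) (1,0) (3,1) (4,2) (1,1) (0,2) [ray(-1,0) blocked at (1,0)]
  WR@(4,3): attacks (4,4) (4,2) (4,1) (4,0) (3,3) (2,3) (1,3) [ray(-1,0) blocked at (1,3)]
W attacks (4,0): yes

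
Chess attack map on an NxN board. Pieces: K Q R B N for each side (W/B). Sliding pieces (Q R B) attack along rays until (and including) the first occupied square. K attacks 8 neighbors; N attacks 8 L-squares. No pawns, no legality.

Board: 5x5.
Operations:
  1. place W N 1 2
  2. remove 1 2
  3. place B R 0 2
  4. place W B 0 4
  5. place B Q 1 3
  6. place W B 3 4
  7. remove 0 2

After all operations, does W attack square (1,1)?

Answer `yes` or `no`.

Answer: no

Derivation:
Op 1: place WN@(1,2)
Op 2: remove (1,2)
Op 3: place BR@(0,2)
Op 4: place WB@(0,4)
Op 5: place BQ@(1,3)
Op 6: place WB@(3,4)
Op 7: remove (0,2)
Per-piece attacks for W:
  WB@(0,4): attacks (1,3) [ray(1,-1) blocked at (1,3)]
  WB@(3,4): attacks (4,3) (2,3) (1,2) (0,1)
W attacks (1,1): no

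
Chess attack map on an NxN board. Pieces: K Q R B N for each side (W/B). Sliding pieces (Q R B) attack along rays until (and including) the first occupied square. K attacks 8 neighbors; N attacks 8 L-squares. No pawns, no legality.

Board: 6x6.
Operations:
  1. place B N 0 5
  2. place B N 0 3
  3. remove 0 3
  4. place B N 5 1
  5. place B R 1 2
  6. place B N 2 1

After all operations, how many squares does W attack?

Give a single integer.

Answer: 0

Derivation:
Op 1: place BN@(0,5)
Op 2: place BN@(0,3)
Op 3: remove (0,3)
Op 4: place BN@(5,1)
Op 5: place BR@(1,2)
Op 6: place BN@(2,1)
Per-piece attacks for W:
Union (0 distinct): (none)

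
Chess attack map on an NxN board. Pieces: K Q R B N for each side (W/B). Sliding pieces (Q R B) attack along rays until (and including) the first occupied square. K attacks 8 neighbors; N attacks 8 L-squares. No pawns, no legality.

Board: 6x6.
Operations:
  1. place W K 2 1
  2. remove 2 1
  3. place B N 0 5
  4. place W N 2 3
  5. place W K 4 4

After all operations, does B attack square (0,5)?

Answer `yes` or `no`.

Op 1: place WK@(2,1)
Op 2: remove (2,1)
Op 3: place BN@(0,5)
Op 4: place WN@(2,3)
Op 5: place WK@(4,4)
Per-piece attacks for B:
  BN@(0,5): attacks (1,3) (2,4)
B attacks (0,5): no

Answer: no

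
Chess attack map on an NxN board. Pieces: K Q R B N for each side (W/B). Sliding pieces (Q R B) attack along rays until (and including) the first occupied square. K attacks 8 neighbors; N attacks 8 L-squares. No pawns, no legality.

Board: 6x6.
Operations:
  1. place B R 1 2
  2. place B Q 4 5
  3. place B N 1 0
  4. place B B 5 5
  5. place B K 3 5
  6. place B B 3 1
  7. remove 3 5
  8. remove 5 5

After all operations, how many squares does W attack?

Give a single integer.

Op 1: place BR@(1,2)
Op 2: place BQ@(4,5)
Op 3: place BN@(1,0)
Op 4: place BB@(5,5)
Op 5: place BK@(3,5)
Op 6: place BB@(3,1)
Op 7: remove (3,5)
Op 8: remove (5,5)
Per-piece attacks for W:
Union (0 distinct): (none)

Answer: 0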